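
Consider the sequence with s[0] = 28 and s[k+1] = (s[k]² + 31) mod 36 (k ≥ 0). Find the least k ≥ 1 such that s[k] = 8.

Listing terms: s[0] = 28, s[1] = 23, s[2] = 20, s[3] = 35, s[4] = 32, s[5] = 11, s[6] = 8, s[7] = 23.
Since s[7] = s[1] = 23, the sequence is eventually periodic: after a pre-period of length 1 it cycles with period 6.
The value 8 first appears (with k ≥ 1) at s[6].

6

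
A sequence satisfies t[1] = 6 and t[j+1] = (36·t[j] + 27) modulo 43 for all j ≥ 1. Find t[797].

Listing terms: t[1] = 6,  t[2] = 28,  t[3] = 3,  t[4] = 6.
The sequence repeats with period 3.
So t[797] = t[1 + ((797-1) mod 3)] = t[2] = 28.

28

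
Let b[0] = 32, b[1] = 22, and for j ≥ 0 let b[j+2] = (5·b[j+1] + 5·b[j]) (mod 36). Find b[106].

We have b[0] = 32,  b[1] = 22,  b[2] = 18,  b[3] = 20,  b[4] = 10,  b[5] = 6,  b[6] = 8,  b[7] = 34,  b[8] = 30,  b[9] = 32,  b[10] = 22.
The sequence repeats with period 9.
So b[106] = b[0 + ((106-0) mod 9)] = b[7] = 34.

34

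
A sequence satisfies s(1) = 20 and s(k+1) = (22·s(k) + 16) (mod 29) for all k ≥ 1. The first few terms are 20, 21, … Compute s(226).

s(1) = 20, s(2) = 21, s(3) = 14, s(4) = 5, s(5) = 10, s(6) = 4, s(7) = 17, s(8) = 13, s(9) = 12, s(10) = 19, s(11) = 28, s(12) = 23, s(13) = 0, s(14) = 16, s(15) = 20.
Since s(15) = s(1) = 20, the sequence is periodic with period 14.
So s(226) = s(1 + ((226-1) mod 14)) = s(2) = 21.

21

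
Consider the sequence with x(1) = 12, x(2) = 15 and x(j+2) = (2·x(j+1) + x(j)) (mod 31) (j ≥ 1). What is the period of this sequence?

x(1) = 12, x(2) = 15, x(3) = 11, x(4) = 6, x(5) = 23, x(6) = 21, x(7) = 3, x(8) = 27, x(9) = 26, x(10) = 17, x(11) = 29, x(12) = 13, x(13) = 24, x(14) = 30, x(15) = 22, x(16) = 12, x(17) = 15.
The sequence repeats with period 15.

15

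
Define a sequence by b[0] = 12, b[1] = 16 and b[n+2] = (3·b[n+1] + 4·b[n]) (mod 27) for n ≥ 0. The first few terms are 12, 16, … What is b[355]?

7

Listing terms: b[0] = 12, b[1] = 16, b[2] = 15, b[3] = 1, b[4] = 9, b[5] = 4, b[6] = 21, b[7] = 25, b[8] = 24, b[9] = 10, b[10] = 18, b[11] = 13, b[12] = 3, b[13] = 7, b[14] = 6, b[15] = 19, b[16] = 0, b[17] = 22, b[18] = 12, b[19] = 16.
The sequence repeats with period 18.
(355 - 0) mod 18 = 13, so b[355] = b[13] = 7.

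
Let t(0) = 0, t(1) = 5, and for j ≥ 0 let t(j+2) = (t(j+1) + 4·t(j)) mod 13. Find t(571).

8

We have t(0) = 0, t(1) = 5, t(2) = 5, t(3) = 12, t(4) = 6, t(5) = 2, t(6) = 0, t(7) = 8, t(8) = 8, t(9) = 1, t(10) = 7, t(11) = 11, t(12) = 0, t(13) = 5.
The sequence repeats with period 12.
(571 - 0) mod 12 = 7, so t(571) = t(7) = 8.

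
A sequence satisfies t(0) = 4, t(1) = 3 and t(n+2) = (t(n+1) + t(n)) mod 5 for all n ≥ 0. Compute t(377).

4

Listing terms: t(0) = 4,  t(1) = 3,  t(2) = 2,  t(3) = 0,  t(4) = 2,  t(5) = 2,  t(6) = 4,  t(7) = 1,  t(8) = 0,  t(9) = 1,  t(10) = 1,  t(11) = 2,  t(12) = 3,  t(13) = 0,  t(14) = 3,  t(15) = 3,  t(16) = 1,  t(17) = 4,  t(18) = 0,  t(19) = 4,  t(20) = 4,  t(21) = 3.
Since (t(20), t(21)) = (t(0), t(1)) = (4, 3) (two consecutive terms determine the rest), the sequence is periodic with period 20.
So t(377) = t(0 + ((377-0) mod 20)) = t(17) = 4.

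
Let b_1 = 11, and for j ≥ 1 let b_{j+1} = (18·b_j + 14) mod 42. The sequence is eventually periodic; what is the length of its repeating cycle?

Listing terms: b_1 = 11, b_2 = 2, b_3 = 8, b_4 = 32, b_5 = 2.
Since b_5 = b_2 = 2, the sequence is eventually periodic: after a pre-period of length 1 it cycles with period 3.

3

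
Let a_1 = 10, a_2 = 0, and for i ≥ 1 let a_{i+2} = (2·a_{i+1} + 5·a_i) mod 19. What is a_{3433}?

We have a_1 = 10,  a_2 = 0,  a_3 = 12,  a_4 = 5,  a_5 = 13,  a_6 = 13,  a_7 = 15,  a_8 = 0,  a_9 = 18,  a_{10} = 17,  a_{11} = 10,  a_{12} = 10,  a_{13} = 13,  a_{14} = 0,  a_{15} = 8,  a_{16} = 16,  a_{17} = 15,  a_{18} = 15,  a_{19} = 10,  a_{20} = 0.
Since (a_{19}, a_{20}) = (a_1, a_2) = (10, 0) (two consecutive terms determine the rest), the sequence is periodic with period 18.
(3433 - 1) mod 18 = 12, so a_{3433} = a_{13} = 13.

13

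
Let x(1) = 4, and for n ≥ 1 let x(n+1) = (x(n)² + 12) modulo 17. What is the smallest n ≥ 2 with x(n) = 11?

Computing terms: x(1) = 4,  x(2) = 11,  x(3) = 14,  x(4) = 4.
The sequence repeats with period 3.
The value 11 first appears (with n ≥ 2) at x(2).

2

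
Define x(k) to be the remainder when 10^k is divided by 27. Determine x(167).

x(1) = 10,  x(2) = 19,  x(3) = 1,  x(4) = 10.
Since x(4) = x(1) = 10, the sequence is periodic with period 3.
(167 - 1) mod 3 = 1, so x(167) = x(2) = 19.

19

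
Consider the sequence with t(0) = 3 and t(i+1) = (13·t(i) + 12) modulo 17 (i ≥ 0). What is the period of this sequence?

t(0) = 3; t(1) = 0; t(2) = 12; t(3) = 15; t(4) = 3.
Since t(4) = t(0) = 3, the sequence is periodic with period 4.

4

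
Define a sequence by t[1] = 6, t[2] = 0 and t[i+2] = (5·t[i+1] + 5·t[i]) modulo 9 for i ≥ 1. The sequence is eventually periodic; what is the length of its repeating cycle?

3

t[1] = 6; t[2] = 0; t[3] = 3; t[4] = 6; t[5] = 0.
Since (t[4], t[5]) = (t[1], t[2]) = (6, 0) (two consecutive terms determine the rest), the sequence is periodic with period 3.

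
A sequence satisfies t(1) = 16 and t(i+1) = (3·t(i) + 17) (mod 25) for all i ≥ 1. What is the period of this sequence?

Listing terms: t(1) = 16; t(2) = 15; t(3) = 12; t(4) = 3; t(5) = 1; t(6) = 20; t(7) = 2; t(8) = 23; t(9) = 11; t(10) = 0; t(11) = 17; t(12) = 18; t(13) = 21; t(14) = 5; t(15) = 7; t(16) = 13; t(17) = 6; t(18) = 10; t(19) = 22; t(20) = 8; t(21) = 16.
Since t(21) = t(1) = 16, the sequence is periodic with period 20.

20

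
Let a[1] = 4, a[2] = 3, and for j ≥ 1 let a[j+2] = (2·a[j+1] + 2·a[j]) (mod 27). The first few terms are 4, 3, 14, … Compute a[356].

Listing terms: a[1] = 4; a[2] = 3; a[3] = 14; a[4] = 7; a[5] = 15; a[6] = 17; a[7] = 10; a[8] = 0; a[9] = 20; a[10] = 13; a[11] = 12; a[12] = 23; a[13] = 16; a[14] = 24; a[15] = 26; a[16] = 19; a[17] = 9; a[18] = 2; a[19] = 22; a[20] = 21; a[21] = 5; a[22] = 25; a[23] = 6; a[24] = 8; a[25] = 1; a[26] = 18; a[27] = 11; a[28] = 4; a[29] = 3.
Since (a[28], a[29]) = (a[1], a[2]) = (4, 3) (two consecutive terms determine the rest), the sequence is periodic with period 27.
(356 - 1) mod 27 = 4, so a[356] = a[5] = 15.

15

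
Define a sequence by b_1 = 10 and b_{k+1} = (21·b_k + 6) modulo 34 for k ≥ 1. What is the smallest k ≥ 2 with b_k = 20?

Listing terms: b_1 = 10; b_2 = 12; b_3 = 20; b_4 = 18; b_5 = 10.
The sequence repeats with period 4.
The value 20 first appears (with k ≥ 2) at b_3.

3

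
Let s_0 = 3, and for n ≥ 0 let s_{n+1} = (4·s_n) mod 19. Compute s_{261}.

3

s_0 = 3; s_1 = 12; s_2 = 10; s_3 = 2; s_4 = 8; s_5 = 13; s_6 = 14; s_7 = 18; s_8 = 15; s_9 = 3.
Since s_9 = s_0 = 3, the sequence is periodic with period 9.
(261 - 0) mod 9 = 0, so s_{261} = s_0 = 3.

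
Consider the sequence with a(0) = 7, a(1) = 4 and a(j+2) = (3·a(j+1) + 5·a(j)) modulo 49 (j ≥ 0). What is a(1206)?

Listing terms: a(0) = 7, a(1) = 4, a(2) = 47, a(3) = 14, a(4) = 32, a(5) = 19, a(6) = 21, a(7) = 11, a(8) = 40, a(9) = 28, a(10) = 39, a(11) = 12, a(12) = 35, a(13) = 18, a(14) = 33, a(15) = 42, a(16) = 46, a(17) = 5, a(18) = 0, a(19) = 25, a(20) = 26, a(21) = 7, a(22) = 4.
The sequence repeats with period 21.
So a(1206) = a(0 + ((1206-0) mod 21)) = a(9) = 28.

28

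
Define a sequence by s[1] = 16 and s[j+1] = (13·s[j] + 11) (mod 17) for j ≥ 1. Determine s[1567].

s[1] = 16; s[2] = 15; s[3] = 2; s[4] = 3; s[5] = 16.
The sequence repeats with period 4.
(1567 - 1) mod 4 = 2, so s[1567] = s[3] = 2.

2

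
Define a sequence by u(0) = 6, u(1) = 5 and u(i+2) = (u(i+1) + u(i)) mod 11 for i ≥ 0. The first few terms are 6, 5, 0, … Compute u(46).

Listing terms: u(0) = 6; u(1) = 5; u(2) = 0; u(3) = 5; u(4) = 5; u(5) = 10; u(6) = 4; u(7) = 3; u(8) = 7; u(9) = 10; u(10) = 6; u(11) = 5.
Since (u(10), u(11)) = (u(0), u(1)) = (6, 5) (two consecutive terms determine the rest), the sequence is periodic with period 10.
So u(46) = u(0 + ((46-0) mod 10)) = u(6) = 4.

4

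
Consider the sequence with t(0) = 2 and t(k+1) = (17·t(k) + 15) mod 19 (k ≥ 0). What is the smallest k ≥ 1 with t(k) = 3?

Listing terms: t(0) = 2; t(1) = 11; t(2) = 12; t(3) = 10; t(4) = 14; t(5) = 6; t(6) = 3; t(7) = 9; t(8) = 16; t(9) = 2.
Since t(9) = t(0) = 2, the sequence is periodic with period 9.
The value 3 first appears (with k ≥ 1) at t(6).

6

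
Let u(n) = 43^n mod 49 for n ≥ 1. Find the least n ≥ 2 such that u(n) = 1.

7

Computing terms: u(1) = 43,  u(2) = 36,  u(3) = 29,  u(4) = 22,  u(5) = 15,  u(6) = 8,  u(7) = 1,  u(8) = 43.
Since u(8) = u(1) = 43, the sequence is periodic with period 7.
The value 1 first appears (with n ≥ 2) at u(7).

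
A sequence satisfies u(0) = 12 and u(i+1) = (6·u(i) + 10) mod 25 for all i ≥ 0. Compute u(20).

12

Computing terms: u(0) = 12; u(1) = 7; u(2) = 2; u(3) = 22; u(4) = 17; u(5) = 12.
The sequence repeats with period 5.
(20 - 0) mod 5 = 0, so u(20) = u(0) = 12.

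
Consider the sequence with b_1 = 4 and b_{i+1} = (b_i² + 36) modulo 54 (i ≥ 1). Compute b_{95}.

22

b_1 = 4, b_2 = 52, b_3 = 40, b_4 = 16, b_5 = 22, b_6 = 34, b_7 = 4.
Since b_7 = b_1 = 4, the sequence is periodic with period 6.
(95 - 1) mod 6 = 4, so b_{95} = b_5 = 22.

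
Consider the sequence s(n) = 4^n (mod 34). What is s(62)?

We have s(1) = 4; s(2) = 16; s(3) = 30; s(4) = 18; s(5) = 4.
Since s(5) = s(1) = 4, the sequence is periodic with period 4.
(62 - 1) mod 4 = 1, so s(62) = s(2) = 16.

16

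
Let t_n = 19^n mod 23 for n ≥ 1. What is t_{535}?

Listing terms: t_1 = 19,  t_2 = 16,  t_3 = 5,  t_4 = 3,  t_5 = 11,  t_6 = 2,  t_7 = 15,  t_8 = 9,  t_9 = 10,  t_{10} = 6,  t_{11} = 22,  t_{12} = 4,  t_{13} = 7,  t_{14} = 18,  t_{15} = 20,  t_{16} = 12,  t_{17} = 21,  t_{18} = 8,  t_{19} = 14,  t_{20} = 13,  t_{21} = 17,  t_{22} = 1,  t_{23} = 19.
The sequence repeats with period 22.
So t_{535} = t_{1 + ((535-1) mod 22)} = t_7 = 15.

15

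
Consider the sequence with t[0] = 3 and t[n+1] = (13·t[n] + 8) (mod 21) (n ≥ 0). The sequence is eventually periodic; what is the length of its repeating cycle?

Listing terms: t[0] = 3, t[1] = 5, t[2] = 10, t[3] = 12, t[4] = 17, t[5] = 19, t[6] = 3.
Since t[6] = t[0] = 3, the sequence is periodic with period 6.

6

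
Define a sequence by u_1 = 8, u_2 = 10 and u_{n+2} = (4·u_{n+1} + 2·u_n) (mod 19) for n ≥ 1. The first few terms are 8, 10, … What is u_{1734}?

Computing terms: u_1 = 8, u_2 = 10, u_3 = 18, u_4 = 16, u_5 = 5, u_6 = 14, u_7 = 9, u_8 = 7, u_9 = 8, u_{10} = 8, u_{11} = 10.
Since (u_{10}, u_{11}) = (u_1, u_2) = (8, 10) (two consecutive terms determine the rest), the sequence is periodic with period 9.
(1734 - 1) mod 9 = 5, so u_{1734} = u_6 = 14.

14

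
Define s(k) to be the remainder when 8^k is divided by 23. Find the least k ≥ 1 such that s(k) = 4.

Listing terms: s(0) = 1,  s(1) = 8,  s(2) = 18,  s(3) = 6,  s(4) = 2,  s(5) = 16,  s(6) = 13,  s(7) = 12,  s(8) = 4,  s(9) = 9,  s(10) = 3,  s(11) = 1.
The sequence repeats with period 11.
The value 4 first appears (with k ≥ 1) at s(8).

8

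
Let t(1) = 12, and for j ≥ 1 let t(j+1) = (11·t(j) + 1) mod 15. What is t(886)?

Computing terms: t(1) = 12; t(2) = 13; t(3) = 9; t(4) = 10; t(5) = 6; t(6) = 7; t(7) = 3; t(8) = 4; t(9) = 0; t(10) = 1; t(11) = 12.
Since t(11) = t(1) = 12, the sequence is periodic with period 10.
(886 - 1) mod 10 = 5, so t(886) = t(6) = 7.

7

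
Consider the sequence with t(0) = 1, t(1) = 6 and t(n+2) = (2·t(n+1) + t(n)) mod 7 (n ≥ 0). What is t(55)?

t(0) = 1, t(1) = 6, t(2) = 6, t(3) = 4, t(4) = 0, t(5) = 4, t(6) = 1, t(7) = 6.
The sequence repeats with period 6.
So t(55) = t(0 + ((55-0) mod 6)) = t(1) = 6.

6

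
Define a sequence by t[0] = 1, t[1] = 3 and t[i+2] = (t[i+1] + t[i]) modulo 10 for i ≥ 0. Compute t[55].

Listing terms: t[0] = 1, t[1] = 3, t[2] = 4, t[3] = 7, t[4] = 1, t[5] = 8, t[6] = 9, t[7] = 7, t[8] = 6, t[9] = 3, t[10] = 9, t[11] = 2, t[12] = 1, t[13] = 3.
The sequence repeats with period 12.
(55 - 0) mod 12 = 7, so t[55] = t[7] = 7.

7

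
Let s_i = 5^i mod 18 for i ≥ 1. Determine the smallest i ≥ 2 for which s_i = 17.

Computing terms: s_1 = 5,  s_2 = 7,  s_3 = 17,  s_4 = 13,  s_5 = 11,  s_6 = 1,  s_7 = 5.
Since s_7 = s_1 = 5, the sequence is periodic with period 6.
The value 17 first appears (with i ≥ 2) at s_3.

3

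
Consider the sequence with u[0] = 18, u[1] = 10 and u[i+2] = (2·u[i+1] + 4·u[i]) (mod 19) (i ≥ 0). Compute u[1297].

10

Computing terms: u[0] = 18,  u[1] = 10,  u[2] = 16,  u[3] = 15,  u[4] = 18,  u[5] = 1,  u[6] = 17,  u[7] = 0,  u[8] = 11,  u[9] = 3,  u[10] = 12,  u[11] = 17,  u[12] = 6,  u[13] = 4,  u[14] = 13,  u[15] = 4,  u[16] = 3,  u[17] = 3,  u[18] = 18,  u[19] = 10.
Since (u[18], u[19]) = (u[0], u[1]) = (18, 10) (two consecutive terms determine the rest), the sequence is periodic with period 18.
So u[1297] = u[0 + ((1297-0) mod 18)] = u[1] = 10.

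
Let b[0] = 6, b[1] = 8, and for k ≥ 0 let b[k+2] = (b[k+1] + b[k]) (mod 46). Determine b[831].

12

Computing terms: b[0] = 6; b[1] = 8; b[2] = 14; b[3] = 22; b[4] = 36; b[5] = 12; b[6] = 2; b[7] = 14; b[8] = 16; b[9] = 30; b[10] = 0; b[11] = 30; b[12] = 30; b[13] = 14; b[14] = 44; b[15] = 12; b[16] = 10; b[17] = 22; b[18] = 32; b[19] = 8; b[20] = 40; b[21] = 2; b[22] = 42; b[23] = 44; b[24] = 40; b[25] = 38; b[26] = 32; b[27] = 24; b[28] = 10; b[29] = 34; b[30] = 44; b[31] = 32; b[32] = 30; b[33] = 16; b[34] = 0; b[35] = 16; b[36] = 16; b[37] = 32; b[38] = 2; b[39] = 34; b[40] = 36; b[41] = 24; b[42] = 14; b[43] = 38; b[44] = 6; b[45] = 44; b[46] = 4; b[47] = 2; b[48] = 6; b[49] = 8.
The sequence repeats with period 48.
(831 - 0) mod 48 = 15, so b[831] = b[15] = 12.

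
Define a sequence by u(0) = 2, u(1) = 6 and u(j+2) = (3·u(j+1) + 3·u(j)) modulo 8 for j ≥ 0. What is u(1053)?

2

Computing terms: u(0) = 2; u(1) = 6; u(2) = 0; u(3) = 2; u(4) = 6.
Since (u(3), u(4)) = (u(0), u(1)) = (2, 6) (two consecutive terms determine the rest), the sequence is periodic with period 3.
(1053 - 0) mod 3 = 0, so u(1053) = u(0) = 2.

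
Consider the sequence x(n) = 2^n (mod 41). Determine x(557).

36

We have x(0) = 1; x(1) = 2; x(2) = 4; x(3) = 8; x(4) = 16; x(5) = 32; x(6) = 23; x(7) = 5; x(8) = 10; x(9) = 20; x(10) = 40; x(11) = 39; x(12) = 37; x(13) = 33; x(14) = 25; x(15) = 9; x(16) = 18; x(17) = 36; x(18) = 31; x(19) = 21; x(20) = 1.
The sequence repeats with period 20.
(557 - 0) mod 20 = 17, so x(557) = x(17) = 36.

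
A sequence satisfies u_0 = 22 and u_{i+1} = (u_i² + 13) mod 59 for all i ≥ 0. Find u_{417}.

42

u_0 = 22,  u_1 = 25,  u_2 = 48,  u_3 = 16,  u_4 = 33,  u_5 = 40,  u_6 = 20,  u_7 = 0,  u_8 = 13,  u_9 = 5,  u_{10} = 38,  u_{11} = 41,  u_{12} = 42,  u_{13} = 7,  u_{14} = 3,  u_{15} = 22.
Since u_{15} = u_0 = 22, the sequence is periodic with period 15.
(417 - 0) mod 15 = 12, so u_{417} = u_{12} = 42.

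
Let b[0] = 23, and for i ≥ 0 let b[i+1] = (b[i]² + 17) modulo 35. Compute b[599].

31

Computing terms: b[0] = 23,  b[1] = 21,  b[2] = 3,  b[3] = 26,  b[4] = 28,  b[5] = 31,  b[6] = 33,  b[7] = 21.
Since b[7] = b[1] = 21, the sequence is eventually periodic: after a pre-period of length 1 it cycles with period 6.
For i ≥ 1, b[i] depends only on (i - 1) mod 6. (599 - 1) mod 6 = 4, so b[599] = b[5] = 31.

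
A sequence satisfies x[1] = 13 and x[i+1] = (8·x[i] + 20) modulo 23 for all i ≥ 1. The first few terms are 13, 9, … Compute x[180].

Listing terms: x[1] = 13, x[2] = 9, x[3] = 0, x[4] = 20, x[5] = 19, x[6] = 11, x[7] = 16, x[8] = 10, x[9] = 8, x[10] = 15, x[11] = 2, x[12] = 13.
Since x[12] = x[1] = 13, the sequence is periodic with period 11.
(180 - 1) mod 11 = 3, so x[180] = x[4] = 20.

20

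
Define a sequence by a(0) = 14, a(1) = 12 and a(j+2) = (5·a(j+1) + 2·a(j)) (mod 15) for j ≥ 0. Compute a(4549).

a(0) = 14; a(1) = 12; a(2) = 13; a(3) = 14; a(4) = 6; a(5) = 13; a(6) = 2; a(7) = 6; a(8) = 4; a(9) = 2; a(10) = 3; a(11) = 4; a(12) = 11; a(13) = 3; a(14) = 7; a(15) = 11; a(16) = 9; a(17) = 7; a(18) = 8; a(19) = 9; a(20) = 1; a(21) = 8; a(22) = 12; a(23) = 1; a(24) = 14; a(25) = 12.
The sequence repeats with period 24.
(4549 - 0) mod 24 = 13, so a(4549) = a(13) = 3.

3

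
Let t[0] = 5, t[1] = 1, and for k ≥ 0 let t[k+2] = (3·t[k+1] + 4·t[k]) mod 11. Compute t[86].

2

t[0] = 5; t[1] = 1; t[2] = 1; t[3] = 7; t[4] = 3; t[5] = 4; t[6] = 2; t[7] = 0; t[8] = 8; t[9] = 2; t[10] = 5; t[11] = 1.
Since (t[10], t[11]) = (t[0], t[1]) = (5, 1) (two consecutive terms determine the rest), the sequence is periodic with period 10.
(86 - 0) mod 10 = 6, so t[86] = t[6] = 2.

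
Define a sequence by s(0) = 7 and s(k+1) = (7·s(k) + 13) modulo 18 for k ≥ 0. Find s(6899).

0

We have s(0) = 7,  s(1) = 8,  s(2) = 15,  s(3) = 10,  s(4) = 11,  s(5) = 0,  s(6) = 13,  s(7) = 14,  s(8) = 3,  s(9) = 16,  s(10) = 17,  s(11) = 6,  s(12) = 1,  s(13) = 2,  s(14) = 9,  s(15) = 4,  s(16) = 5,  s(17) = 12,  s(18) = 7.
The sequence repeats with period 18.
So s(6899) = s(0 + ((6899-0) mod 18)) = s(5) = 0.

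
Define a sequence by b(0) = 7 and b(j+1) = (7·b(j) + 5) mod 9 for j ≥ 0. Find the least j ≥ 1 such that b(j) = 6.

4

b(0) = 7,  b(1) = 0,  b(2) = 5,  b(3) = 4,  b(4) = 6,  b(5) = 2,  b(6) = 1,  b(7) = 3,  b(8) = 8,  b(9) = 7.
The sequence repeats with period 9.
The value 6 first appears (with j ≥ 1) at b(4).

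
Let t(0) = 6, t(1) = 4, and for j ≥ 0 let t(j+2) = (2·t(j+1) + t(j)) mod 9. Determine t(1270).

4

Listing terms: t(0) = 6; t(1) = 4; t(2) = 5; t(3) = 5; t(4) = 6; t(5) = 8; t(6) = 4; t(7) = 7; t(8) = 0; t(9) = 7; t(10) = 5; t(11) = 8; t(12) = 3; t(13) = 5; t(14) = 4; t(15) = 4; t(16) = 3; t(17) = 1; t(18) = 5; t(19) = 2; t(20) = 0; t(21) = 2; t(22) = 4; t(23) = 1; t(24) = 6; t(25) = 4.
The sequence repeats with period 24.
So t(1270) = t(0 + ((1270-0) mod 24)) = t(22) = 4.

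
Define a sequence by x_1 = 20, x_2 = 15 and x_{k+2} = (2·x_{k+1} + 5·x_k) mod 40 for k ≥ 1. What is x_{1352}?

Listing terms: x_1 = 20; x_2 = 15; x_3 = 10; x_4 = 15; x_5 = 0; x_6 = 35; x_7 = 30; x_8 = 35; x_9 = 20; x_{10} = 15.
The sequence repeats with period 8.
(1352 - 1) mod 8 = 7, so x_{1352} = x_8 = 35.

35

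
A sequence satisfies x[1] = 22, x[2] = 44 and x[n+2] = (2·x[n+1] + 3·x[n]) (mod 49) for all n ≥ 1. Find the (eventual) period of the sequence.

We have x[1] = 22,  x[2] = 44,  x[3] = 7,  x[4] = 48,  x[5] = 19,  x[6] = 35,  x[7] = 29,  x[8] = 16,  x[9] = 21,  x[10] = 41,  x[11] = 47,  x[12] = 21,  x[13] = 36,  x[14] = 37,  x[15] = 35,  x[16] = 34,  x[17] = 26,  x[18] = 7,  x[19] = 43,  x[20] = 9,  x[21] = 0,  x[22] = 27,  x[23] = 5,  x[24] = 42,  x[25] = 1,  x[26] = 30,  x[27] = 14,  x[28] = 20,  x[29] = 33,  x[30] = 28,  x[31] = 8,  x[32] = 2,  x[33] = 28,  x[34] = 13,  x[35] = 12,  x[36] = 14,  x[37] = 15,  x[38] = 23,  x[39] = 42,  x[40] = 6,  x[41] = 40,  x[42] = 0,  x[43] = 22,  x[44] = 44.
Since (x[43], x[44]) = (x[1], x[2]) = (22, 44) (two consecutive terms determine the rest), the sequence is periodic with period 42.

42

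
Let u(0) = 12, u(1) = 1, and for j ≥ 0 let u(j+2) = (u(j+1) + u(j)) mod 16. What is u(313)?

1

Computing terms: u(0) = 12, u(1) = 1, u(2) = 13, u(3) = 14, u(4) = 11, u(5) = 9, u(6) = 4, u(7) = 13, u(8) = 1, u(9) = 14, u(10) = 15, u(11) = 13, u(12) = 12, u(13) = 9, u(14) = 5, u(15) = 14, u(16) = 3, u(17) = 1, u(18) = 4, u(19) = 5, u(20) = 9, u(21) = 14, u(22) = 7, u(23) = 5, u(24) = 12, u(25) = 1.
The sequence repeats with period 24.
(313 - 0) mod 24 = 1, so u(313) = u(1) = 1.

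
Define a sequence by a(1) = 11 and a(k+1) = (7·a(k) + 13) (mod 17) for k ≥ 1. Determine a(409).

a(1) = 11, a(2) = 5, a(3) = 14, a(4) = 9, a(5) = 8, a(6) = 1, a(7) = 3, a(8) = 0, a(9) = 13, a(10) = 2, a(11) = 10, a(12) = 15, a(13) = 16, a(14) = 6, a(15) = 4, a(16) = 7, a(17) = 11.
The sequence repeats with period 16.
So a(409) = a(1 + ((409-1) mod 16)) = a(9) = 13.

13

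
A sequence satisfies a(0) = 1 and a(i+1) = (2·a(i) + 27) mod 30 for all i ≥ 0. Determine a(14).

Computing terms: a(0) = 1; a(1) = 29; a(2) = 25; a(3) = 17; a(4) = 1.
Since a(4) = a(0) = 1, the sequence is periodic with period 4.
So a(14) = a(0 + ((14-0) mod 4)) = a(2) = 25.

25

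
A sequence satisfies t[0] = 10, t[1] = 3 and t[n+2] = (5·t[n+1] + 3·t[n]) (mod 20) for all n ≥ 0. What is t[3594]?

10

We have t[0] = 10; t[1] = 3; t[2] = 5; t[3] = 14; t[4] = 5; t[5] = 7; t[6] = 10; t[7] = 11; t[8] = 5; t[9] = 18; t[10] = 5; t[11] = 19; t[12] = 10; t[13] = 7; t[14] = 5; t[15] = 6; t[16] = 5; t[17] = 3; t[18] = 10; t[19] = 19; t[20] = 5; t[21] = 2; t[22] = 5; t[23] = 11; t[24] = 10; t[25] = 3.
The sequence repeats with period 24.
So t[3594] = t[0 + ((3594-0) mod 24)] = t[18] = 10.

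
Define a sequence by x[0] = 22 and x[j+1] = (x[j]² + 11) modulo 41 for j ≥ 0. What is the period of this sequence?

x[0] = 22; x[1] = 3; x[2] = 20; x[3] = 1; x[4] = 12; x[5] = 32; x[6] = 10; x[7] = 29; x[8] = 32.
Since x[8] = x[5] = 32, the sequence is eventually periodic: after a pre-period of length 5 it cycles with period 3.

3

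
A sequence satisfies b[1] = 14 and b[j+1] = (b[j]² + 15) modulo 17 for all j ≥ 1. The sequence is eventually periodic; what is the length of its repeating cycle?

We have b[1] = 14; b[2] = 7; b[3] = 13; b[4] = 14.
The sequence repeats with period 3.

3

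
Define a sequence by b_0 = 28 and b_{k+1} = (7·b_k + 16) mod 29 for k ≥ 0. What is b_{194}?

24

We have b_0 = 28,  b_1 = 9,  b_2 = 21,  b_3 = 18,  b_4 = 26,  b_5 = 24,  b_6 = 10,  b_7 = 28.
Since b_7 = b_0 = 28, the sequence is periodic with period 7.
So b_{194} = b_{0 + ((194-0) mod 7)} = b_5 = 24.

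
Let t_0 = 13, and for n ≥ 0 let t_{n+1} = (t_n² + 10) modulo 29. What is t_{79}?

t_0 = 13; t_1 = 5; t_2 = 6; t_3 = 17; t_4 = 9; t_5 = 4; t_6 = 26; t_7 = 19; t_8 = 23; t_9 = 17.
Since t_9 = t_3 = 17, the sequence is eventually periodic: after a pre-period of length 3 it cycles with period 6.
For n ≥ 3, t_n depends only on (n - 3) mod 6. (79 - 3) mod 6 = 4, so t_{79} = t_7 = 19.

19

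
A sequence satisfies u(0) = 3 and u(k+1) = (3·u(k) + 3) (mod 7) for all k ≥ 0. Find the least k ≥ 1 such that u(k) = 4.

2

Listing terms: u(0) = 3, u(1) = 5, u(2) = 4, u(3) = 1, u(4) = 6, u(5) = 0, u(6) = 3.
The sequence repeats with period 6.
The value 4 first appears (with k ≥ 1) at u(2).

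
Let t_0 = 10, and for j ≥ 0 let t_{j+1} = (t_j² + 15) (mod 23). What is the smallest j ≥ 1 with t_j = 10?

3

Listing terms: t_0 = 10; t_1 = 0; t_2 = 15; t_3 = 10.
Since t_3 = t_0 = 10, the sequence is periodic with period 3.
The value 10 next appears (with j ≥ 1) at t_3.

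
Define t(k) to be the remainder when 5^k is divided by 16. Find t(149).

Listing terms: t(0) = 1; t(1) = 5; t(2) = 9; t(3) = 13; t(4) = 1.
Since t(4) = t(0) = 1, the sequence is periodic with period 4.
So t(149) = t(0 + ((149-0) mod 4)) = t(1) = 5.

5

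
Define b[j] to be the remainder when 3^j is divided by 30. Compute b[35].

Listing terms: b[1] = 3; b[2] = 9; b[3] = 27; b[4] = 21; b[5] = 3.
Since b[5] = b[1] = 3, the sequence is periodic with period 4.
(35 - 1) mod 4 = 2, so b[35] = b[3] = 27.

27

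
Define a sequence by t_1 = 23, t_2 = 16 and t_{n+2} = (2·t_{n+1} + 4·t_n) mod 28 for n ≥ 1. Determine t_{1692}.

We have t_1 = 23,  t_2 = 16,  t_3 = 12,  t_4 = 4,  t_5 = 0,  t_6 = 16,  t_7 = 4,  t_8 = 16,  t_9 = 20,  t_{10} = 20,  t_{11} = 8,  t_{12} = 12,  t_{13} = 0,  t_{14} = 20,  t_{15} = 12,  t_{16} = 20,  t_{17} = 4,  t_{18} = 4,  t_{19} = 24,  t_{20} = 8,  t_{21} = 0,  t_{22} = 4,  t_{23} = 8,  t_{24} = 4,  t_{25} = 12,  t_{26} = 12,  t_{27} = 16,  t_{28} = 24,  t_{29} = 0,  t_{30} = 12,  t_{31} = 24,  t_{32} = 12,  t_{33} = 8,  t_{34} = 8,  t_{35} = 20,  t_{36} = 16,  t_{37} = 0,  t_{38} = 8,  t_{39} = 16,  t_{40} = 8,  t_{41} = 24,  t_{42} = 24,  t_{43} = 4,  t_{44} = 20,  t_{45} = 0,  t_{46} = 24,  t_{47} = 20,  t_{48} = 24,  t_{49} = 16,  t_{50} = 16,  t_{51} = 12.
Since (t_{50}, t_{51}) = (t_2, t_3) = (16, 12) (two consecutive terms determine the rest), the sequence is eventually periodic: after a pre-period of length 1 it cycles with period 48.
For n ≥ 2, t_n depends only on (n - 2) mod 48. (1692 - 2) mod 48 = 10, so t_{1692} = t_{12} = 12.

12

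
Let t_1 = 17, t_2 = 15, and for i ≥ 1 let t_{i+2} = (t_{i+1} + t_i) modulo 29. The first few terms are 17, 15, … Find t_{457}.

We have t_1 = 17, t_2 = 15, t_3 = 3, t_4 = 18, t_5 = 21, t_6 = 10, t_7 = 2, t_8 = 12, t_9 = 14, t_{10} = 26, t_{11} = 11, t_{12} = 8, t_{13} = 19, t_{14} = 27, t_{15} = 17, t_{16} = 15.
The sequence repeats with period 14.
So t_{457} = t_{1 + ((457-1) mod 14)} = t_9 = 14.

14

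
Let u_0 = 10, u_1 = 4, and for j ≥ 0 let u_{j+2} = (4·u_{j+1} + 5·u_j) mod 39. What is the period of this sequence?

We have u_0 = 10,  u_1 = 4,  u_2 = 27,  u_3 = 11,  u_4 = 23,  u_5 = 30,  u_6 = 1,  u_7 = 37,  u_8 = 36,  u_9 = 17,  u_{10} = 14,  u_{11} = 24,  u_{12} = 10,  u_{13} = 4.
The sequence repeats with period 12.

12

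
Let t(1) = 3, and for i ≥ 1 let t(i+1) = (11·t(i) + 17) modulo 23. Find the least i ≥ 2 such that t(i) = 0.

Listing terms: t(1) = 3,  t(2) = 4,  t(3) = 15,  t(4) = 21,  t(5) = 18,  t(6) = 8,  t(7) = 13,  t(8) = 22,  t(9) = 6,  t(10) = 14,  t(11) = 10,  t(12) = 12,  t(13) = 11,  t(14) = 0,  t(15) = 17,  t(16) = 20,  t(17) = 7,  t(18) = 2,  t(19) = 16,  t(20) = 9,  t(21) = 1,  t(22) = 5,  t(23) = 3.
Since t(23) = t(1) = 3, the sequence is periodic with period 22.
The value 0 first appears (with i ≥ 2) at t(14).

14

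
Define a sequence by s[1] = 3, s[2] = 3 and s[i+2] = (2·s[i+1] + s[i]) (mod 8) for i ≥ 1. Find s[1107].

1

s[1] = 3, s[2] = 3, s[3] = 1, s[4] = 5, s[5] = 3, s[6] = 3.
Since (s[5], s[6]) = (s[1], s[2]) = (3, 3) (two consecutive terms determine the rest), the sequence is periodic with period 4.
(1107 - 1) mod 4 = 2, so s[1107] = s[3] = 1.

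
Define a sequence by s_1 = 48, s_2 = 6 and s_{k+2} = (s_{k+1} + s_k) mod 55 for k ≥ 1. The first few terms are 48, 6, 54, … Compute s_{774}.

5

We have s_1 = 48, s_2 = 6, s_3 = 54, s_4 = 5, s_5 = 4, s_6 = 9, s_7 = 13, s_8 = 22, s_9 = 35, s_{10} = 2, s_{11} = 37, s_{12} = 39, s_{13} = 21, s_{14} = 5, s_{15} = 26, s_{16} = 31, s_{17} = 2, s_{18} = 33, s_{19} = 35, s_{20} = 13, s_{21} = 48, s_{22} = 6.
Since (s_{21}, s_{22}) = (s_1, s_2) = (48, 6) (two consecutive terms determine the rest), the sequence is periodic with period 20.
So s_{774} = s_{1 + ((774-1) mod 20)} = s_{14} = 5.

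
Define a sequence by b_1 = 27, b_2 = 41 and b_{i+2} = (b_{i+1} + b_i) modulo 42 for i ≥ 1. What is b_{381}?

12

Listing terms: b_1 = 27,  b_2 = 41,  b_3 = 26,  b_4 = 25,  b_5 = 9,  b_6 = 34,  b_7 = 1,  b_8 = 35,  b_9 = 36,  b_{10} = 29,  b_{11} = 23,  b_{12} = 10,  b_{13} = 33,  b_{14} = 1,  b_{15} = 34,  b_{16} = 35,  b_{17} = 27,  b_{18} = 20,  b_{19} = 5,  b_{20} = 25,  b_{21} = 30,  b_{22} = 13,  b_{23} = 1,  b_{24} = 14,  b_{25} = 15,  b_{26} = 29,  b_{27} = 2,  b_{28} = 31,  b_{29} = 33,  b_{30} = 22,  b_{31} = 13,  b_{32} = 35,  b_{33} = 6,  b_{34} = 41,  b_{35} = 5,  b_{36} = 4,  b_{37} = 9,  b_{38} = 13,  b_{39} = 22,  b_{40} = 35,  b_{41} = 15,  b_{42} = 8,  b_{43} = 23,  b_{44} = 31,  b_{45} = 12,  b_{46} = 1,  b_{47} = 13,  b_{48} = 14,  b_{49} = 27,  b_{50} = 41.
Since (b_{49}, b_{50}) = (b_1, b_2) = (27, 41) (two consecutive terms determine the rest), the sequence is periodic with period 48.
(381 - 1) mod 48 = 44, so b_{381} = b_{45} = 12.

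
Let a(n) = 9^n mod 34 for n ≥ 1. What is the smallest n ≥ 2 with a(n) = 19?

We have a(1) = 9,  a(2) = 13,  a(3) = 15,  a(4) = 33,  a(5) = 25,  a(6) = 21,  a(7) = 19,  a(8) = 1,  a(9) = 9.
The sequence repeats with period 8.
The value 19 first appears (with n ≥ 2) at a(7).

7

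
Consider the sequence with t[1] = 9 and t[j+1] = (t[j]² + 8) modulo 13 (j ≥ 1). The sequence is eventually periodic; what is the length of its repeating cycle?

We have t[1] = 9; t[2] = 11; t[3] = 12; t[4] = 9.
Since t[4] = t[1] = 9, the sequence is periodic with period 3.

3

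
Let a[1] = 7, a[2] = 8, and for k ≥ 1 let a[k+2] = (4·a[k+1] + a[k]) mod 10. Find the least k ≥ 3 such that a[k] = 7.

19

a[1] = 7, a[2] = 8, a[3] = 9, a[4] = 4, a[5] = 5, a[6] = 4, a[7] = 1, a[8] = 8, a[9] = 3, a[10] = 0, a[11] = 3, a[12] = 2, a[13] = 1, a[14] = 6, a[15] = 5, a[16] = 6, a[17] = 9, a[18] = 2, a[19] = 7, a[20] = 0, a[21] = 7, a[22] = 8.
The sequence repeats with period 20.
The value 7 first appears (with k ≥ 3) at a[19].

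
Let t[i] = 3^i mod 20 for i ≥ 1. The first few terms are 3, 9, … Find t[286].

We have t[1] = 3; t[2] = 9; t[3] = 7; t[4] = 1; t[5] = 3.
Since t[5] = t[1] = 3, the sequence is periodic with period 4.
(286 - 1) mod 4 = 1, so t[286] = t[2] = 9.

9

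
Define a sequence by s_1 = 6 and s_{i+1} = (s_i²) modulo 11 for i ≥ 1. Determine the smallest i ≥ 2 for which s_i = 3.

2

s_1 = 6, s_2 = 3, s_3 = 9, s_4 = 4, s_5 = 5, s_6 = 3.
Since s_6 = s_2 = 3, the sequence is eventually periodic: after a pre-period of length 1 it cycles with period 4.
The value 3 first appears (with i ≥ 2) at s_2.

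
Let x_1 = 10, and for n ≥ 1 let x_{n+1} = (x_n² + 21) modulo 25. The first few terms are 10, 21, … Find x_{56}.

21

We have x_1 = 10, x_2 = 21, x_3 = 12, x_4 = 15, x_5 = 21.
Since x_5 = x_2 = 21, the sequence is eventually periodic: after a pre-period of length 1 it cycles with period 3.
For n ≥ 2, x_n depends only on (n - 2) mod 3. (56 - 2) mod 3 = 0, so x_{56} = x_2 = 21.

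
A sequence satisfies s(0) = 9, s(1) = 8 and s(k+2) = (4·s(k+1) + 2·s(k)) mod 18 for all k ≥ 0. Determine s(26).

14

Computing terms: s(0) = 9,  s(1) = 8,  s(2) = 14,  s(3) = 0,  s(4) = 10,  s(5) = 4,  s(6) = 0,  s(7) = 8,  s(8) = 14.
Since (s(7), s(8)) = (s(1), s(2)) = (8, 14) (two consecutive terms determine the rest), the sequence is eventually periodic: after a pre-period of length 1 it cycles with period 6.
For k ≥ 1, s(k) depends only on (k - 1) mod 6. (26 - 1) mod 6 = 1, so s(26) = s(2) = 14.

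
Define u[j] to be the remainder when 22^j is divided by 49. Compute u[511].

We have u[1] = 22; u[2] = 43; u[3] = 15; u[4] = 36; u[5] = 8; u[6] = 29; u[7] = 1; u[8] = 22.
The sequence repeats with period 7.
(511 - 1) mod 7 = 6, so u[511] = u[7] = 1.

1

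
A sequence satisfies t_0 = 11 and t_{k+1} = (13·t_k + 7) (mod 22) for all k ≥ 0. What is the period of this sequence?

Computing terms: t_0 = 11,  t_1 = 18,  t_2 = 21,  t_3 = 16,  t_4 = 17,  t_5 = 8,  t_6 = 1,  t_7 = 20,  t_8 = 3,  t_9 = 2,  t_{10} = 11.
Since t_{10} = t_0 = 11, the sequence is periodic with period 10.

10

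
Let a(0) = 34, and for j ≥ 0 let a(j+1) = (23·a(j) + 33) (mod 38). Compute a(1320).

Computing terms: a(0) = 34,  a(1) = 17,  a(2) = 6,  a(3) = 19,  a(4) = 14,  a(5) = 13,  a(6) = 28,  a(7) = 31,  a(8) = 24,  a(9) = 15,  a(10) = 36,  a(11) = 25,  a(12) = 0,  a(13) = 33,  a(14) = 32,  a(15) = 9,  a(16) = 12,  a(17) = 5,  a(18) = 34.
Since a(18) = a(0) = 34, the sequence is periodic with period 18.
So a(1320) = a(0 + ((1320-0) mod 18)) = a(6) = 28.

28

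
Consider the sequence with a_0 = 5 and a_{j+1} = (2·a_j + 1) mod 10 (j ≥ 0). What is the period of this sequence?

Computing terms: a_0 = 5, a_1 = 1, a_2 = 3, a_3 = 7, a_4 = 5.
The sequence repeats with period 4.

4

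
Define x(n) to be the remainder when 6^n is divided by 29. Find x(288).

23

Computing terms: x(0) = 1; x(1) = 6; x(2) = 7; x(3) = 13; x(4) = 20; x(5) = 4; x(6) = 24; x(7) = 28; x(8) = 23; x(9) = 22; x(10) = 16; x(11) = 9; x(12) = 25; x(13) = 5; x(14) = 1.
The sequence repeats with period 14.
(288 - 0) mod 14 = 8, so x(288) = x(8) = 23.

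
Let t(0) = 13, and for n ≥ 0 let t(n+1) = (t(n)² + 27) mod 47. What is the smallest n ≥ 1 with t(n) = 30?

12

Listing terms: t(0) = 13, t(1) = 8, t(2) = 44, t(3) = 36, t(4) = 7, t(5) = 29, t(6) = 22, t(7) = 41, t(8) = 16, t(9) = 1, t(10) = 28, t(11) = 12, t(12) = 30, t(13) = 34, t(14) = 8.
Since t(14) = t(1) = 8, the sequence is eventually periodic: after a pre-period of length 1 it cycles with period 13.
The value 30 first appears (with n ≥ 1) at t(12).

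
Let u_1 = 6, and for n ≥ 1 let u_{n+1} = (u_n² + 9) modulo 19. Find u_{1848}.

We have u_1 = 6; u_2 = 7; u_3 = 1; u_4 = 10; u_5 = 14; u_6 = 15; u_7 = 6.
Since u_7 = u_1 = 6, the sequence is periodic with period 6.
So u_{1848} = u_{1 + ((1848-1) mod 6)} = u_6 = 15.

15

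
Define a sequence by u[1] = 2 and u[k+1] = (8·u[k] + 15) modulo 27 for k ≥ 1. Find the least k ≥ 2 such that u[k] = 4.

2

Computing terms: u[1] = 2,  u[2] = 4,  u[3] = 20,  u[4] = 13,  u[5] = 11,  u[6] = 22,  u[7] = 2.
Since u[7] = u[1] = 2, the sequence is periodic with period 6.
The value 4 first appears (with k ≥ 2) at u[2].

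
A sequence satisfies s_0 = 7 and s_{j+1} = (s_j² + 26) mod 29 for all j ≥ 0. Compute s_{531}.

6

Computing terms: s_0 = 7,  s_1 = 17,  s_2 = 25,  s_3 = 13,  s_4 = 21,  s_5 = 3,  s_6 = 6,  s_7 = 4,  s_8 = 13.
Since s_8 = s_3 = 13, the sequence is eventually periodic: after a pre-period of length 3 it cycles with period 5.
For j ≥ 3, s_j depends only on (j - 3) mod 5. (531 - 3) mod 5 = 3, so s_{531} = s_6 = 6.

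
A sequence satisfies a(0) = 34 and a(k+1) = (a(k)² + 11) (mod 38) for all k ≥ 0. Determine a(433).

3

We have a(0) = 34, a(1) = 27, a(2) = 18, a(3) = 31, a(4) = 22, a(5) = 1, a(6) = 12, a(7) = 3, a(8) = 20, a(9) = 31.
Since a(9) = a(3) = 31, the sequence is eventually periodic: after a pre-period of length 3 it cycles with period 6.
For k ≥ 3, a(k) depends only on (k - 3) mod 6. (433 - 3) mod 6 = 4, so a(433) = a(7) = 3.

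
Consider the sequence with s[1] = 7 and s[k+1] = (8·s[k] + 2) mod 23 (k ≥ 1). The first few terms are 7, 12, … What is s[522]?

11

Listing terms: s[1] = 7, s[2] = 12, s[3] = 6, s[4] = 4, s[5] = 11, s[6] = 21, s[7] = 9, s[8] = 5, s[9] = 19, s[10] = 16, s[11] = 15, s[12] = 7.
Since s[12] = s[1] = 7, the sequence is periodic with period 11.
So s[522] = s[1 + ((522-1) mod 11)] = s[5] = 11.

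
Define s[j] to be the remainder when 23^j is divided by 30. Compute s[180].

Computing terms: s[0] = 1; s[1] = 23; s[2] = 19; s[3] = 17; s[4] = 1.
The sequence repeats with period 4.
(180 - 0) mod 4 = 0, so s[180] = s[0] = 1.

1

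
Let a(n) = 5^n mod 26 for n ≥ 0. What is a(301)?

5

Computing terms: a(0) = 1; a(1) = 5; a(2) = 25; a(3) = 21; a(4) = 1.
The sequence repeats with period 4.
So a(301) = a(0 + ((301-0) mod 4)) = a(1) = 5.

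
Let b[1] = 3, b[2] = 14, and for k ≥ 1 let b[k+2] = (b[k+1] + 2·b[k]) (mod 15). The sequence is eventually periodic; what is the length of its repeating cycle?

12

Listing terms: b[1] = 3; b[2] = 14; b[3] = 5; b[4] = 3; b[5] = 13; b[6] = 4; b[7] = 0; b[8] = 8; b[9] = 8; b[10] = 9; b[11] = 10; b[12] = 13; b[13] = 3; b[14] = 14.
The sequence repeats with period 12.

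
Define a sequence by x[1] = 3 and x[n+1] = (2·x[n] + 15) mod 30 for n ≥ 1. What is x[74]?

x[1] = 3,  x[2] = 21,  x[3] = 27,  x[4] = 9,  x[5] = 3.
Since x[5] = x[1] = 3, the sequence is periodic with period 4.
(74 - 1) mod 4 = 1, so x[74] = x[2] = 21.

21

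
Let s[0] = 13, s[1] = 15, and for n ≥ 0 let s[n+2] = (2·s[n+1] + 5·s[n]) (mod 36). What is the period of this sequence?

s[0] = 13,  s[1] = 15,  s[2] = 23,  s[3] = 13,  s[4] = 33,  s[5] = 23,  s[6] = 31,  s[7] = 33,  s[8] = 5,  s[9] = 31,  s[10] = 15,  s[11] = 5,  s[12] = 13,  s[13] = 15.
The sequence repeats with period 12.

12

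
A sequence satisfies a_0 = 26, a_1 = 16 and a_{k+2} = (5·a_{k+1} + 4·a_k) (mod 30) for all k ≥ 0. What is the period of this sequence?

8

Computing terms: a_0 = 26, a_1 = 16, a_2 = 4, a_3 = 24, a_4 = 16, a_5 = 26, a_6 = 14, a_7 = 24, a_8 = 26, a_9 = 16.
The sequence repeats with period 8.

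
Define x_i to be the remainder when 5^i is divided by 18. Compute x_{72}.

Listing terms: x_1 = 5; x_2 = 7; x_3 = 17; x_4 = 13; x_5 = 11; x_6 = 1; x_7 = 5.
Since x_7 = x_1 = 5, the sequence is periodic with period 6.
So x_{72} = x_{1 + ((72-1) mod 6)} = x_6 = 1.

1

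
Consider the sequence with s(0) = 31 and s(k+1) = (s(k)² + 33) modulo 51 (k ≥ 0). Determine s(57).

s(0) = 31,  s(1) = 25,  s(2) = 46,  s(3) = 7,  s(4) = 31.
Since s(4) = s(0) = 31, the sequence is periodic with period 4.
So s(57) = s(0 + ((57-0) mod 4)) = s(1) = 25.

25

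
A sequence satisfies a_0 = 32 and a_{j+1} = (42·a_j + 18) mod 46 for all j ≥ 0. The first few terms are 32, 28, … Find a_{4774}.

32

a_0 = 32, a_1 = 28, a_2 = 44, a_3 = 26, a_4 = 6, a_5 = 40, a_6 = 42, a_7 = 34, a_8 = 20, a_9 = 30, a_{10} = 36, a_{11} = 12, a_{12} = 16, a_{13} = 0, a_{14} = 18, a_{15} = 38, a_{16} = 4, a_{17} = 2, a_{18} = 10, a_{19} = 24, a_{20} = 14, a_{21} = 8, a_{22} = 32.
The sequence repeats with period 22.
So a_{4774} = a_{0 + ((4774-0) mod 22)} = a_0 = 32.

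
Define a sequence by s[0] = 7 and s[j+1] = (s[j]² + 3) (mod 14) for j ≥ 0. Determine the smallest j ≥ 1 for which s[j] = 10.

1

Listing terms: s[0] = 7, s[1] = 10, s[2] = 5, s[3] = 0, s[4] = 3, s[5] = 12, s[6] = 7.
Since s[6] = s[0] = 7, the sequence is periodic with period 6.
The value 10 first appears (with j ≥ 1) at s[1].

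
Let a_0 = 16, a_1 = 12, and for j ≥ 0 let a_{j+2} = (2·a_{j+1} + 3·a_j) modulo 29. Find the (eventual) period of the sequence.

28

a_0 = 16,  a_1 = 12,  a_2 = 14,  a_3 = 6,  a_4 = 25,  a_5 = 10,  a_6 = 8,  a_7 = 17,  a_8 = 0,  a_9 = 22,  a_{10} = 15,  a_{11} = 9,  a_{12} = 5,  a_{13} = 8,  a_{14} = 2,  a_{15} = 28,  a_{16} = 4,  a_{17} = 5,  a_{18} = 22,  a_{19} = 1,  a_{20} = 10,  a_{21} = 23,  a_{22} = 18,  a_{23} = 18,  a_{24} = 3,  a_{25} = 2,  a_{26} = 13,  a_{27} = 3,  a_{28} = 16,  a_{29} = 12.
The sequence repeats with period 28.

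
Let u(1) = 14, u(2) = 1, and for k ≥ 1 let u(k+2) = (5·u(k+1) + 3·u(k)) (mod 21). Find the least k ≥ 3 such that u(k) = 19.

Listing terms: u(1) = 14,  u(2) = 1,  u(3) = 5,  u(4) = 7,  u(5) = 8,  u(6) = 19,  u(7) = 14,  u(8) = 1.
The sequence repeats with period 6.
The value 19 first appears (with k ≥ 3) at u(6).

6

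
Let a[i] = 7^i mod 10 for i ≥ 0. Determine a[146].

9

Computing terms: a[0] = 1; a[1] = 7; a[2] = 9; a[3] = 3; a[4] = 1.
The sequence repeats with period 4.
(146 - 0) mod 4 = 2, so a[146] = a[2] = 9.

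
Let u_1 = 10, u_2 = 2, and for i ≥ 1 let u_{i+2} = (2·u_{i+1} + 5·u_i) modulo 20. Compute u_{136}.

We have u_1 = 10, u_2 = 2, u_3 = 14, u_4 = 18, u_5 = 6, u_6 = 2, u_7 = 14.
Since (u_6, u_7) = (u_2, u_3) = (2, 14) (two consecutive terms determine the rest), the sequence is eventually periodic: after a pre-period of length 1 it cycles with period 4.
For i ≥ 2, u_i depends only on (i - 2) mod 4. (136 - 2) mod 4 = 2, so u_{136} = u_4 = 18.

18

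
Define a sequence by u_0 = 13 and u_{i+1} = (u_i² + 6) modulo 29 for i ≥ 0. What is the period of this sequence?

4

We have u_0 = 13,  u_1 = 1,  u_2 = 7,  u_3 = 26,  u_4 = 15,  u_5 = 28,  u_6 = 7.
Since u_6 = u_2 = 7, the sequence is eventually periodic: after a pre-period of length 2 it cycles with period 4.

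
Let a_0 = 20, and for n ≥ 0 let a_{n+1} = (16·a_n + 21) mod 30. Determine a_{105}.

Computing terms: a_0 = 20; a_1 = 11; a_2 = 17; a_3 = 23; a_4 = 29; a_5 = 5; a_6 = 11.
Since a_6 = a_1 = 11, the sequence is eventually periodic: after a pre-period of length 1 it cycles with period 5.
For n ≥ 1, a_n depends only on (n - 1) mod 5. (105 - 1) mod 5 = 4, so a_{105} = a_5 = 5.

5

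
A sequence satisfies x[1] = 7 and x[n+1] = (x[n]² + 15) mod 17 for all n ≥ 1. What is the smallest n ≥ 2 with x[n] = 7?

4

Listing terms: x[1] = 7; x[2] = 13; x[3] = 14; x[4] = 7.
Since x[4] = x[1] = 7, the sequence is periodic with period 3.
The value 7 next appears (with n ≥ 2) at x[4].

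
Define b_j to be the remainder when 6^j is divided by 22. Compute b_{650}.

Computing terms: b_0 = 1,  b_1 = 6,  b_2 = 14,  b_3 = 18,  b_4 = 20,  b_5 = 10,  b_6 = 16,  b_7 = 8,  b_8 = 4,  b_9 = 2,  b_{10} = 12,  b_{11} = 6.
Since b_{11} = b_1 = 6, the sequence is eventually periodic: after a pre-period of length 1 it cycles with period 10.
For j ≥ 1, b_j depends only on (j - 1) mod 10. (650 - 1) mod 10 = 9, so b_{650} = b_{10} = 12.

12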